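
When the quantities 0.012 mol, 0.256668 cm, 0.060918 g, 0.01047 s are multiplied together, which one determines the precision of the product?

0.012 mol → 2 s.f.; 0.256668 cm → 6 s.f.; 0.060918 g → 5 s.f.; 0.01047 s → 4 s.f.
The fewest is 2 significant figures, from 0.012 mol.

0.012 mol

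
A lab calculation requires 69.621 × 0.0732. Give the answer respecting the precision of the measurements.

69.621 × 0.0732 = 5.0962572
Multiplication/division keeps the fewest significant figures: 69.621 → 5 s.f., 0.0732 → 3 s.f.; limit is 3.
Rounded to 3 significant figures: 5.10.

5.10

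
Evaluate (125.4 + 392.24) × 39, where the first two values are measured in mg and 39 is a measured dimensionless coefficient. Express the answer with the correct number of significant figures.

2.0 × 10⁴ mg

125.4 mg + 392.24 mg = 517.64 mg; the sum is limited to 1 decimal place (4 s.f.).
Carrying full precision, 517.64 × 39 = 20187.96 mg; 39 has 2 s.f., so the result keeps min(4, 2) = 2 s.f.
Rounded to 2 significant figures: 2.0 × 10⁴ mg.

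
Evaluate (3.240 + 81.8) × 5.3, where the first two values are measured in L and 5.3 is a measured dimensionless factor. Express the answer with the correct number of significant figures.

4.5 × 10^2 L

3.240 L + 81.8 L = 85.040 L; the sum is limited to 1 decimal place (3 s.f.).
Carrying full precision, 85.040 × 5.3 = 450.712 L; 5.3 has 2 s.f., so the result keeps min(3, 2) = 2 s.f.
Rounded to 2 significant figures: 4.5 × 10^2 L.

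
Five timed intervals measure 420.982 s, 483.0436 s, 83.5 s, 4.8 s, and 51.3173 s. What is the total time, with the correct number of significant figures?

1043.6 s

420.982 s + 483.0436 s + 83.5 s + 4.8 s + 51.3173 s = 1043.6429 s.
Addition/subtraction keeps the fewest decimal places: 420.982 → 3 decimal places, 483.0436 → 4 decimal places, 83.5 → 1 decimal place, 4.8 → 1 decimal place, 51.3173 → 4 decimal places; limit is 1.
Rounded to 1 decimal place: 1043.6 s.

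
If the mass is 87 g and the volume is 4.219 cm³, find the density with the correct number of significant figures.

21 g/cm³

density = 87 g ÷ 4.219 cm³ = 20.621000237… g/cm³.
87 has 2 significant figures; 4.219 has 4.
Division/multiplication keeps the fewest: 2 significant figures.
Rounded: 21 g/cm³.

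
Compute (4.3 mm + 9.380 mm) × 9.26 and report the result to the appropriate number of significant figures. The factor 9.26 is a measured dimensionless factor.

4.3 mm + 9.380 mm = 13.680 mm; the sum is limited to 1 decimal place (3 s.f.).
Carrying full precision, 13.680 × 9.26 = 126.6768 mm; 9.26 has 3 s.f., so the result keeps min(3, 3) = 3 s.f.
Rounded to 3 significant figures: 1.27 × 10² mm.

1.27 × 10² mm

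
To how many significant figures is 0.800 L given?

3

0.800: leading zeros are not significant; trailing zeros after a decimal point are significant.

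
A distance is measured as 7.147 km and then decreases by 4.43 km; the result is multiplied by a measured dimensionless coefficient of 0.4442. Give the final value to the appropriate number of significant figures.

7.147 km − 4.43 km = 2.717 km; the difference is limited to 2 decimal places (3 s.f.).
Carrying full precision, 2.717 × 0.4442 = 1.2068914 km; 0.4442 has 4 s.f., so the result keeps min(3, 4) = 3 s.f.
Rounded to 3 significant figures: 1.21 km.

1.21 km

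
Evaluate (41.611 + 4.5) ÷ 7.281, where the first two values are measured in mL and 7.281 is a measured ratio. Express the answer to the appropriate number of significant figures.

6.33 mL

41.611 mL + 4.5 mL = 46.111 mL; the sum is limited to 1 decimal place (3 s.f.).
Carrying full precision, 46.111 ÷ 7.281 = 6.33305864579… mL; 7.281 has 4 s.f., so the result keeps min(3, 4) = 3 s.f.
Rounded to 3 significant figures: 6.33 mL.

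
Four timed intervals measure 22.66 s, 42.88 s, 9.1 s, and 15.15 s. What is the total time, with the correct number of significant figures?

89.8 s

22.66 s + 42.88 s + 9.1 s + 15.15 s = 89.79 s.
Addition/subtraction keeps the fewest decimal places: 22.66 → 2 decimal places, 42.88 → 2 decimal places, 9.1 → 1 decimal place, 15.15 → 2 decimal places; limit is 1.
Rounded to 1 decimal place: 89.8 s.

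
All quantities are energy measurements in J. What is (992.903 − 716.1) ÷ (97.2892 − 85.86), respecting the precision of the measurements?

992.903 − 716.1 = 276.803, limited to 1 d.p. → 4 s.f.; 97.2892 − 85.86 = 11.4292, limited to 2 d.p. → 4 s.f.
Carrying full precision, 276.803 ÷ 11.4292 = 24.2189304588…; keep min(4, 4) = 4 s.f.
Rounded to 4 significant figures: 24.22.

24.22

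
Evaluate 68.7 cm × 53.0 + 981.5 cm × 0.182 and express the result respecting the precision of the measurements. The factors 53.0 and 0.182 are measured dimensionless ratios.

3.82 × 10^3 cm

68.7 × 53.0 = 3641.1 → 3.64 × 10^3 cm (3 s.f., last digit at the 10^1 place).
981.5 × 0.182 = 178.633 → 179 cm (3 s.f., last digit at the 10^0 place).
Sum: 3819.733 cm; keep the coarser place, 10^1.
Result: 3.82 × 10^3 cm.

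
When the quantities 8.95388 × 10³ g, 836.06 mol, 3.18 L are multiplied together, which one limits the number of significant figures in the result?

8.95388 × 10³ g → 6 s.f.; 836.06 mol → 5 s.f.; 3.18 L → 3 s.f.
The fewest is 3 significant figures, from 3.18 L.

3.18 L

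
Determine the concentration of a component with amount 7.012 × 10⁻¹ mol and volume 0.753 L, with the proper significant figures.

concentration = 7.012 × 10⁻¹ mol ÷ 0.753 L = 0.931208499336… mol/L.
7.012 × 10⁻¹ has 4 significant figures; 0.753 has 3.
Division/multiplication keeps the fewest: 3 significant figures.
Rounded: 0.931 mol/L.

0.931 mol/L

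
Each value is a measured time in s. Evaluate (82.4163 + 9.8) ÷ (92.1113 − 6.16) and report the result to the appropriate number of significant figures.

82.4163 + 9.8 = 92.2163, limited to 1 d.p. → 3 s.f.; 92.1113 − 6.16 = 85.9513, limited to 2 d.p. → 4 s.f.
Carrying full precision, 92.2163 ÷ 85.9513 = 1.07289011335…; keep min(3, 4) = 3 s.f.
Rounded to 3 significant figures: 1.07.

1.07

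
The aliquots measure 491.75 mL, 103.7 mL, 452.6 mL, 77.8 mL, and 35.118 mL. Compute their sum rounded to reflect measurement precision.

1.1610 × 10^3 mL

491.75 mL + 103.7 mL + 452.6 mL + 77.8 mL + 35.118 mL = 1160.968 mL.
Addition/subtraction keeps the fewest decimal places: 491.75 → 2 decimal places, 103.7 → 1 decimal place, 452.6 → 1 decimal place, 77.8 → 1 decimal place, 35.118 → 3 decimal places; limit is 1.
Rounded to 1 decimal place: 1.1610 × 10^3 mL.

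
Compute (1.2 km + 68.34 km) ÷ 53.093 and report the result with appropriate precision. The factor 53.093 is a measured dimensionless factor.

1.2 km + 68.34 km = 69.54 km; the sum is limited to 1 decimal place (3 s.f.).
Carrying full precision, 69.54 ÷ 53.093 = 1.30977718343… km; 53.093 has 5 s.f., so the result keeps min(3, 5) = 3 s.f.
Rounded to 3 significant figures: 1.31 km.

1.31 km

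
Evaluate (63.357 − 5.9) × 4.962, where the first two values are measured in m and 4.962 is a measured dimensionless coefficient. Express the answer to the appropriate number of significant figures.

63.357 m − 5.9 m = 57.457 m; the difference is limited to 1 decimal place (3 s.f.).
Carrying full precision, 57.457 × 4.962 = 285.101634 m; 4.962 has 4 s.f., so the result keeps min(3, 4) = 3 s.f.
Rounded to 3 significant figures: 285 m.

285 m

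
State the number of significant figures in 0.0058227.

0.0058227: leading zeros are not significant.

5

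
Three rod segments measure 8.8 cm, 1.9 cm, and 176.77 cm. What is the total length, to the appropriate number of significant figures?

8.8 cm + 1.9 cm + 176.77 cm = 187.47 cm.
Addition/subtraction keeps the fewest decimal places: 8.8 → 1 decimal place, 1.9 → 1 decimal place, 176.77 → 2 decimal places; limit is 1.
Rounded to 1 decimal place: 187.5 cm.

187.5 cm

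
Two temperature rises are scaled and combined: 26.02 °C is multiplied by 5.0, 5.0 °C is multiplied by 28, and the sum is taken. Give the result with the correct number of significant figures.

2.7 × 10^2 °C

26.02 × 5.0 = 130.1 → 1.3 × 10^2 °C (2 s.f., last digit at the 10^1 place).
5.0 × 28 = 140 → 1.4 × 10^2 °C (2 s.f., last digit at the 10^1 place).
Sum: 270.1 °C; keep the coarser place, 10^1.
Result: 2.7 × 10^2 °C.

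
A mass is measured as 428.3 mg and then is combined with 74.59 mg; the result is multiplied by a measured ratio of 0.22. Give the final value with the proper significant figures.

1.1 × 10² mg

428.3 mg + 74.59 mg = 502.89 mg; the sum is limited to 1 decimal place (4 s.f.).
Carrying full precision, 502.89 × 0.22 = 110.6358 mg; 0.22 has 2 s.f., so the result keeps min(4, 2) = 2 s.f.
Rounded to 2 significant figures: 1.1 × 10² mg.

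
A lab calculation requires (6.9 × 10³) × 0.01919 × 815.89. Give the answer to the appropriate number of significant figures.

1.1 × 10⁵

(6.9 × 10³) × 0.01919 × 815.89 = 108032.81079
Multiplication/division keeps the fewest significant figures: 6.9 × 10³ → 2 s.f., 0.01919 → 4 s.f., 815.89 → 5 s.f.; limit is 2.
Rounded to 2 significant figures: 1.1 × 10⁵.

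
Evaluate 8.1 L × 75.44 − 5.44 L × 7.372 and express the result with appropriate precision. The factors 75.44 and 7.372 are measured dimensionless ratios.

5.7 × 10^2 L

8.1 × 75.44 = 611.064 → 6.1 × 10^2 L (2 s.f., last digit at the 10^1 place).
5.44 × 7.372 = 40.10368 → 40.1 L (3 s.f., last digit at the 10^-1 place).
Difference: 570.96032 L; keep the coarser place, 10^1.
Result: 5.7 × 10^2 L.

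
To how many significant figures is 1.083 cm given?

1.083: zeros between nonzero digits are significant.

4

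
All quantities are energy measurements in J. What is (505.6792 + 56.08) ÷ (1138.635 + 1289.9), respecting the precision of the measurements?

0.23132

505.6792 + 56.08 = 561.7592, limited to 2 d.p. → 5 s.f.; 1138.635 + 1289.9 = 2428.535, limited to 1 d.p. → 5 s.f.
Carrying full precision, 561.7592 ÷ 2428.535 = 0.231316081506…; keep min(5, 5) = 5 s.f.
Rounded to 5 significant figures: 0.23132.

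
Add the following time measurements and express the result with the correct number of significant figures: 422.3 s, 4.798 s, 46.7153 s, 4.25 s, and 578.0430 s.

1056.1 s

422.3 s + 4.798 s + 46.7153 s + 4.25 s + 578.0430 s = 1056.1063 s.
Addition/subtraction keeps the fewest decimal places: 422.3 → 1 decimal place, 4.798 → 3 decimal places, 46.7153 → 4 decimal places, 4.25 → 2 decimal places, 578.0430 → 4 decimal places; limit is 1.
Rounded to 1 decimal place: 1056.1 s.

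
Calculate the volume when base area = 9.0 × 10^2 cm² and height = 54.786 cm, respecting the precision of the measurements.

volume = 9.0 × 10^2 cm² × 54.786 cm = 49307.4 cm³.
9.0 × 10^2 has 2 significant figures; 54.786 has 5.
Division/multiplication keeps the fewest: 2 significant figures.
Rounded: 4.9 × 10^4 cm³.

4.9 × 10^4 cm³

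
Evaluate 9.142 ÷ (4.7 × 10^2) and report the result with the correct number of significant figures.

9.142 ÷ (4.7 × 10^2) = 0.0194510638298…
Multiplication/division keeps the fewest significant figures: 9.142 → 4 s.f., 4.7 × 10^2 → 2 s.f.; limit is 2.
Rounded to 2 significant figures: 0.019.

0.019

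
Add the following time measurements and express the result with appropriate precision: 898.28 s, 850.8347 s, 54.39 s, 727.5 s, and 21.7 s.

2552.7 s

898.28 s + 850.8347 s + 54.39 s + 727.5 s + 21.7 s = 2552.7047 s.
Addition/subtraction keeps the fewest decimal places: 898.28 → 2 decimal places, 850.8347 → 4 decimal places, 54.39 → 2 decimal places, 727.5 → 1 decimal place, 21.7 → 1 decimal place; limit is 1.
Rounded to 1 decimal place: 2552.7 s.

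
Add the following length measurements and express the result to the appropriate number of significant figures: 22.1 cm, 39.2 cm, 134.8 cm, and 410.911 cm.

607.0 cm

22.1 cm + 39.2 cm + 134.8 cm + 410.911 cm = 607.011 cm.
Addition/subtraction keeps the fewest decimal places: 22.1 → 1 decimal place, 39.2 → 1 decimal place, 134.8 → 1 decimal place, 410.911 → 3 decimal places; limit is 1.
Rounded to 1 decimal place: 607.0 cm.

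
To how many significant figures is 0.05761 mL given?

0.05761: leading zeros are not significant.

4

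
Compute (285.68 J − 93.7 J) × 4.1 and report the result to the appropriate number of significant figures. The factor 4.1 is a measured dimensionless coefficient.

7.9 × 10^2 J

285.68 J − 93.7 J = 191.98 J; the difference is limited to 1 decimal place (4 s.f.).
Carrying full precision, 191.98 × 4.1 = 787.118 J; 4.1 has 2 s.f., so the result keeps min(4, 2) = 2 s.f.
Rounded to 2 significant figures: 7.9 × 10^2 J.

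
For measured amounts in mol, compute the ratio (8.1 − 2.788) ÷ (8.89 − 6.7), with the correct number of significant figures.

2.4

8.1 − 2.788 = 5.312, limited to 1 d.p. → 2 s.f.; 8.89 − 6.7 = 2.19, limited to 1 d.p. → 2 s.f.
Carrying full precision, 5.312 ÷ 2.19 = 2.42557077626…; keep min(2, 2) = 2 s.f.
Rounded to 2 significant figures: 2.4.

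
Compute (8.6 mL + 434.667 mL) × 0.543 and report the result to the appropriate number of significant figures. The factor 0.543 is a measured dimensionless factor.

8.6 mL + 434.667 mL = 443.267 mL; the sum is limited to 1 decimal place (4 s.f.).
Carrying full precision, 443.267 × 0.543 = 240.693981 mL; 0.543 has 3 s.f., so the result keeps min(4, 3) = 3 s.f.
Rounded to 3 significant figures: 241 mL.

241 mL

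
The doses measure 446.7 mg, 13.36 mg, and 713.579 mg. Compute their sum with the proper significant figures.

446.7 mg + 13.36 mg + 713.579 mg = 1173.639 mg.
Addition/subtraction keeps the fewest decimal places: 446.7 → 1 decimal place, 13.36 → 2 decimal places, 713.579 → 3 decimal places; limit is 1.
Rounded to 1 decimal place: 1173.6 mg.

1173.6 mg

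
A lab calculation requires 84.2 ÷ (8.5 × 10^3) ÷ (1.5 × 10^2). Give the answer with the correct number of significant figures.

84.2 ÷ (8.5 × 10^3) ÷ (1.5 × 10^2) = 0.0000660392156863…
Multiplication/division keeps the fewest significant figures: 84.2 → 3 s.f., 8.5 × 10^3 → 2 s.f., 1.5 × 10^2 → 2 s.f.; limit is 2.
Rounded to 2 significant figures: 6.6 × 10^-5.

6.6 × 10^-5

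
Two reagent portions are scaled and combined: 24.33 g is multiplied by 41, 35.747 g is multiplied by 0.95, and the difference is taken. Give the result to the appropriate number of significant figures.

1.0 × 10³ g

24.33 × 41 = 997.53 → 1.0 × 10³ g (2 s.f., last digit at the 10^2 place).
35.747 × 0.95 = 33.95965 → 34 g (2 s.f., last digit at the 10^0 place).
Difference: 963.57035 g; keep the coarser place, 10^2.
Result: 1.0 × 10³ g.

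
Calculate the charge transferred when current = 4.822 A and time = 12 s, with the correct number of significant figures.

charge transferred = 4.822 A × 12 s = 57.864 C.
4.822 has 4 significant figures; 12 has 2.
Division/multiplication keeps the fewest: 2 significant figures.
Rounded: 58 C.

58 C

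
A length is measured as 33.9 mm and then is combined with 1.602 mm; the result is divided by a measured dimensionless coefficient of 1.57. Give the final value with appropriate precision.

22.6 mm

33.9 mm + 1.602 mm = 35.502 mm; the sum is limited to 1 decimal place (3 s.f.).
Carrying full precision, 35.502 ÷ 1.57 = 22.6127388535… mm; 1.57 has 3 s.f., so the result keeps min(3, 3) = 3 s.f.
Rounded to 3 significant figures: 22.6 mm.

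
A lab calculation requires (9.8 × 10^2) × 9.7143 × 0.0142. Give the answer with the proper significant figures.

1.4 × 10^2

(9.8 × 10^2) × 9.7143 × 0.0142 = 135.1841988
Multiplication/division keeps the fewest significant figures: 9.8 × 10^2 → 2 s.f., 9.7143 → 5 s.f., 0.0142 → 3 s.f.; limit is 2.
Rounded to 2 significant figures: 1.4 × 10^2.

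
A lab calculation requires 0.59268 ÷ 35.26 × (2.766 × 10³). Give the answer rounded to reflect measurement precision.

0.59268 ÷ 35.26 × (2.766 × 10³) = 46.4932750993…
Multiplication/division keeps the fewest significant figures: 0.59268 → 5 s.f., 35.26 → 4 s.f., 2.766 × 10³ → 4 s.f.; limit is 4.
Rounded to 4 significant figures: 46.49.

46.49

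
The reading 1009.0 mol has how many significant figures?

1009.0: trailing zeros after a decimal point are significant; zeros between nonzero digits are significant.

5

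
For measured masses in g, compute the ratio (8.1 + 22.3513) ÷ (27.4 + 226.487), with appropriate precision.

8.1 + 22.3513 = 30.4513, limited to 1 d.p. → 3 s.f.; 27.4 + 226.487 = 253.887, limited to 1 d.p. → 4 s.f.
Carrying full precision, 30.4513 ÷ 253.887 = 0.119940367171…; keep min(3, 4) = 3 s.f.
Rounded to 3 significant figures: 0.120.

0.120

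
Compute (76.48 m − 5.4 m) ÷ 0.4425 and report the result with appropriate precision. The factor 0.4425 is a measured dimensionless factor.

76.48 m − 5.4 m = 71.08 m; the difference is limited to 1 decimal place (3 s.f.).
Carrying full precision, 71.08 ÷ 0.4425 = 160.632768362… m; 0.4425 has 4 s.f., so the result keeps min(3, 4) = 3 s.f.
Rounded to 3 significant figures: 161 m.

161 m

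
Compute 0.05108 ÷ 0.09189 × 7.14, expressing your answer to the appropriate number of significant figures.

3.97

0.05108 ÷ 0.09189 × 7.14 = 3.96899771466…
Multiplication/division keeps the fewest significant figures: 0.05108 → 4 s.f., 0.09189 → 4 s.f., 7.14 → 3 s.f.; limit is 3.
Rounded to 3 significant figures: 3.97.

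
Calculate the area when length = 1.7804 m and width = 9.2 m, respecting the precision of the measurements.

16 m²

area = 1.7804 m × 9.2 m = 16.37968 m².
1.7804 has 5 significant figures; 9.2 has 2.
Division/multiplication keeps the fewest: 2 significant figures.
Rounded: 16 m².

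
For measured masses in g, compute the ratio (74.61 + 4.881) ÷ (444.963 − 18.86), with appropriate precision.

0.1866

74.61 + 4.881 = 79.491, limited to 2 d.p. → 4 s.f.; 444.963 − 18.86 = 426.103, limited to 2 d.p. → 5 s.f.
Carrying full precision, 79.491 ÷ 426.103 = 0.186553485894…; keep min(4, 5) = 4 s.f.
Rounded to 4 significant figures: 0.1866.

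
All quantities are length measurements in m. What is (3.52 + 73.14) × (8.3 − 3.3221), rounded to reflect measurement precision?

3.8 × 10² m²

3.52 + 73.14 = 76.66, limited to 2 d.p. → 4 s.f.; 8.3 − 3.3221 = 4.9779, limited to 1 d.p. → 2 s.f.
Carrying full precision, 76.66 × 4.9779 = 381.605814; keep min(4, 2) = 2 s.f.
Rounded to 2 significant figures: 3.8 × 10² m².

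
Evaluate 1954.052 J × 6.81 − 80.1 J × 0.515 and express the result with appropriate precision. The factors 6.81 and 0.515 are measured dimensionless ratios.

1954.052 × 6.81 = 13307.09412 → 1.33 × 10⁴ J (3 s.f., last digit at the 10^2 place).
80.1 × 0.515 = 41.2515 → 41.3 J (3 s.f., last digit at the 10^-1 place).
Difference: 13265.84262 J; keep the coarser place, 10^2.
Result: 1.33 × 10⁴ J.

1.33 × 10⁴ J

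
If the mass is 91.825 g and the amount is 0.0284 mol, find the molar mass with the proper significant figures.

molar mass = 91.825 g ÷ 0.0284 mol = 3233.27464789… g/mol.
91.825 has 5 significant figures; 0.0284 has 3.
Division/multiplication keeps the fewest: 3 significant figures.
Rounded: 3.23 × 10³ g/mol.

3.23 × 10³ g/mol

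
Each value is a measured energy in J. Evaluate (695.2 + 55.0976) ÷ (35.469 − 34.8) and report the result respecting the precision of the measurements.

1 × 10³

695.2 + 55.0976 = 750.2976, limited to 1 d.p. → 4 s.f.; 35.469 − 34.8 = 0.669, limited to 1 d.p. → 1 s.f.
Carrying full precision, 750.2976 ÷ 0.669 = 1121.52107623…; keep min(4, 1) = 1 s.f.
Rounded to 1 significant figure: 1 × 10³.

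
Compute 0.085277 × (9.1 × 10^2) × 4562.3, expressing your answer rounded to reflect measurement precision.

0.085277 × (9.1 × 10^2) × 4562.3 = 354043.923961
Multiplication/division keeps the fewest significant figures: 0.085277 → 5 s.f., 9.1 × 10^2 → 2 s.f., 4562.3 → 5 s.f.; limit is 2.
Rounded to 2 significant figures: 3.5 × 10^5.

3.5 × 10^5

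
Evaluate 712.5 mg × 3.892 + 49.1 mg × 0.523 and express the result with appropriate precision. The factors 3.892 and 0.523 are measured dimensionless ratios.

2799 mg

712.5 × 3.892 = 2773.05 → 2773 mg (4 s.f., last digit at the 10^0 place).
49.1 × 0.523 = 25.6793 → 25.7 mg (3 s.f., last digit at the 10^-1 place).
Sum: 2798.7293 mg; keep the coarser place, 10^0.
Result: 2799 mg.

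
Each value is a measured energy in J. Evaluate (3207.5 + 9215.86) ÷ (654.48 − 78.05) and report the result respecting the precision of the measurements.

21.552

3207.5 + 9215.86 = 12423.36, limited to 1 d.p. → 6 s.f.; 654.48 − 78.05 = 576.43, limited to 2 d.p. → 5 s.f.
Carrying full precision, 12423.36 ÷ 576.43 = 21.5522439845…; keep min(6, 5) = 5 s.f.
Rounded to 5 significant figures: 21.552.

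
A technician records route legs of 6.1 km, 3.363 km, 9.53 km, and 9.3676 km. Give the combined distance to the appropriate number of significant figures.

28.4 km

6.1 km + 3.363 km + 9.53 km + 9.3676 km = 28.3606 km.
Addition/subtraction keeps the fewest decimal places: 6.1 → 1 decimal place, 3.363 → 3 decimal places, 9.53 → 2 decimal places, 9.3676 → 4 decimal places; limit is 1.
Rounded to 1 decimal place: 28.4 km.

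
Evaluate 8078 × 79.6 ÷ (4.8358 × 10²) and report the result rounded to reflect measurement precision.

1.33 × 10³

8078 × 79.6 ÷ (4.8358 × 10²) = 1329.68443691…
Multiplication/division keeps the fewest significant figures: 8078 → 4 s.f., 79.6 → 3 s.f., 4.8358 × 10² → 5 s.f.; limit is 3.
Rounded to 3 significant figures: 1.33 × 10³.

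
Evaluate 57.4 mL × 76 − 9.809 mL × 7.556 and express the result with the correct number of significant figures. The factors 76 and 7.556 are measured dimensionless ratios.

4.3 × 10^3 mL

57.4 × 76 = 4362.4 → 4.4 × 10^3 mL (2 s.f., last digit at the 10^2 place).
9.809 × 7.556 = 74.116804 → 74.12 mL (4 s.f., last digit at the 10^-2 place).
Difference: 4288.283196 mL; keep the coarser place, 10^2.
Result: 4.3 × 10^3 mL.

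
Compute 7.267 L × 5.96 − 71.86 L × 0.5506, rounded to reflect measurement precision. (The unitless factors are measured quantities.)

7.267 × 5.96 = 43.31132 → 43.3 L (3 s.f., last digit at the 10^-1 place).
71.86 × 0.5506 = 39.566116 → 39.57 L (4 s.f., last digit at the 10^-2 place).
Difference: 3.745204 L; keep the coarser place, 10^-1.
Result: 3.7 L.

3.7 L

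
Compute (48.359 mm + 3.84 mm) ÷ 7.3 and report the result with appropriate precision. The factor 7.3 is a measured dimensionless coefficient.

48.359 mm + 3.84 mm = 52.199 mm; the sum is limited to 2 decimal places (4 s.f.).
Carrying full precision, 52.199 ÷ 7.3 = 7.15054794521… mm; 7.3 has 2 s.f., so the result keeps min(4, 2) = 2 s.f.
Rounded to 2 significant figures: 7.2 mm.

7.2 mm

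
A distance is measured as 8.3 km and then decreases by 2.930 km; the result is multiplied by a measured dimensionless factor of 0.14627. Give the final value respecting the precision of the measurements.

8.3 km − 2.930 km = 5.370 km; the difference is limited to 1 decimal place (2 s.f.).
Carrying full precision, 5.370 × 0.14627 = 0.7854699 km; 0.14627 has 5 s.f., so the result keeps min(2, 5) = 2 s.f.
Rounded to 2 significant figures: 0.79 km.

0.79 km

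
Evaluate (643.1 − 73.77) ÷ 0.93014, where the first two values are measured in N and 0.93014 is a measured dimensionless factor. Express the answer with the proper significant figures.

612.1 N

643.1 N − 73.77 N = 569.33 N; the difference is limited to 1 decimal place (4 s.f.).
Carrying full precision, 569.33 ÷ 0.93014 = 612.09065302… N; 0.93014 has 5 s.f., so the result keeps min(4, 5) = 4 s.f.
Rounded to 4 significant figures: 612.1 N.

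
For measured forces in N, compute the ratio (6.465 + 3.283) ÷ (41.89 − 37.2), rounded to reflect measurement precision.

2.1

6.465 + 3.283 = 9.748, limited to 3 d.p. → 4 s.f.; 41.89 − 37.2 = 4.69, limited to 1 d.p. → 2 s.f.
Carrying full precision, 9.748 ÷ 4.69 = 2.07846481876…; keep min(4, 2) = 2 s.f.
Rounded to 2 significant figures: 2.1.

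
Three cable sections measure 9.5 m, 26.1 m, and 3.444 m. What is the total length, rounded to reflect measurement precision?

39.0 m

9.5 m + 26.1 m + 3.444 m = 39.044 m.
Addition/subtraction keeps the fewest decimal places: 9.5 → 1 decimal place, 26.1 → 1 decimal place, 3.444 → 3 decimal places; limit is 1.
Rounded to 1 decimal place: 39.0 m.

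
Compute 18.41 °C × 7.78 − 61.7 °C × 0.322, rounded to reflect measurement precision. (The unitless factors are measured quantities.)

18.41 × 7.78 = 143.2298 → 143 °C (3 s.f., last digit at the 10^0 place).
61.7 × 0.322 = 19.8674 → 19.9 °C (3 s.f., last digit at the 10^-1 place).
Difference: 123.3624 °C; keep the coarser place, 10^0.
Result: 123 °C.

123 °C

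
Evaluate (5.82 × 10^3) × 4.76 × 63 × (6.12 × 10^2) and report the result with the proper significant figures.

1.1 × 10^9

(5.82 × 10^3) × 4.76 × 63 × (6.12 × 10^2) = 1.0681245792 × 10^9
Multiplication/division keeps the fewest significant figures: 5.82 × 10^3 → 3 s.f., 4.76 → 3 s.f., 63 → 2 s.f., 6.12 × 10^2 → 3 s.f.; limit is 2.
Rounded to 2 significant figures: 1.1 × 10^9.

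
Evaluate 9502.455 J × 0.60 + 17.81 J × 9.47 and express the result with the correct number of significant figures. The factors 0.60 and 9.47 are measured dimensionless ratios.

5.9 × 10^3 J

9502.455 × 0.60 = 5701.473 → 5.7 × 10^3 J (2 s.f., last digit at the 10^2 place).
17.81 × 9.47 = 168.6607 → 1.69 × 10^2 J (3 s.f., last digit at the 10^0 place).
Sum: 5870.1337 J; keep the coarser place, 10^2.
Result: 5.9 × 10^3 J.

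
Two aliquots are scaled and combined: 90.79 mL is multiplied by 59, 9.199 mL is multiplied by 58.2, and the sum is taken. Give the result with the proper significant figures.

90.79 × 59 = 5356.61 → 5.4 × 10^3 mL (2 s.f., last digit at the 10^2 place).
9.199 × 58.2 = 535.3818 → 535 mL (3 s.f., last digit at the 10^0 place).
Sum: 5891.9918 mL; keep the coarser place, 10^2.
Result: 5.9 × 10^3 mL.

5.9 × 10^3 mL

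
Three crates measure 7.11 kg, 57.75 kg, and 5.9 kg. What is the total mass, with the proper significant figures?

7.11 kg + 57.75 kg + 5.9 kg = 70.76 kg.
Addition/subtraction keeps the fewest decimal places: 7.11 → 2 decimal places, 57.75 → 2 decimal places, 5.9 → 1 decimal place; limit is 1.
Rounded to 1 decimal place: 70.8 kg.

70.8 kg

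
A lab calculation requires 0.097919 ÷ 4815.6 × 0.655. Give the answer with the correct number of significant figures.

1.33 × 10⁻⁵

0.097919 ÷ 4815.6 × 0.655 = 0.0000133185781626…
Multiplication/division keeps the fewest significant figures: 0.097919 → 5 s.f., 4815.6 → 5 s.f., 0.655 → 3 s.f.; limit is 3.
Rounded to 3 significant figures: 1.33 × 10⁻⁵.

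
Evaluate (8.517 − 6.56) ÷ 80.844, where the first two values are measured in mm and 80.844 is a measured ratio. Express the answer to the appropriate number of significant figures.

0.0242 mm

8.517 mm − 6.56 mm = 1.957 mm; the difference is limited to 2 decimal places (3 s.f.).
Carrying full precision, 1.957 ÷ 80.844 = 0.0242071149374… mm; 80.844 has 5 s.f., so the result keeps min(3, 5) = 3 s.f.
Rounded to 3 significant figures: 0.0242 mm.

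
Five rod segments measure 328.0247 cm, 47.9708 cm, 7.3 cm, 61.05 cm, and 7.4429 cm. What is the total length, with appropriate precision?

328.0247 cm + 47.9708 cm + 7.3 cm + 61.05 cm + 7.4429 cm = 451.7884 cm.
Addition/subtraction keeps the fewest decimal places: 328.0247 → 4 decimal places, 47.9708 → 4 decimal places, 7.3 → 1 decimal place, 61.05 → 2 decimal places, 7.4429 → 4 decimal places; limit is 1.
Rounded to 1 decimal place: 451.8 cm.

451.8 cm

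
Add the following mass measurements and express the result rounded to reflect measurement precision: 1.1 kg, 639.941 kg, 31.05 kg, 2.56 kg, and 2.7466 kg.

1.1 kg + 639.941 kg + 31.05 kg + 2.56 kg + 2.7466 kg = 677.3976 kg.
Addition/subtraction keeps the fewest decimal places: 1.1 → 1 decimal place, 639.941 → 3 decimal places, 31.05 → 2 decimal places, 2.56 → 2 decimal places, 2.7466 → 4 decimal places; limit is 1.
Rounded to 1 decimal place: 677.4 kg.

677.4 kg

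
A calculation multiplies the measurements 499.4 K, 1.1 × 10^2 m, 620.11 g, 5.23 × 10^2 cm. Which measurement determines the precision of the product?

499.4 K → 4 s.f.; 1.1 × 10^2 m → 2 s.f.; 620.11 g → 5 s.f.; 5.23 × 10^2 cm → 3 s.f.
The fewest is 2 significant figures, from 1.1 × 10^2 m.

1.1 × 10^2 m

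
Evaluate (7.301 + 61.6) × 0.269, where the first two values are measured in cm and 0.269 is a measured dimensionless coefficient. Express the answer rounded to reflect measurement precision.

18.5 cm

7.301 cm + 61.6 cm = 68.901 cm; the sum is limited to 1 decimal place (3 s.f.).
Carrying full precision, 68.901 × 0.269 = 18.534369 cm; 0.269 has 3 s.f., so the result keeps min(3, 3) = 3 s.f.
Rounded to 3 significant figures: 18.5 cm.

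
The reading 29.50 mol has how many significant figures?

4

29.50: trailing zeros after a decimal point are significant.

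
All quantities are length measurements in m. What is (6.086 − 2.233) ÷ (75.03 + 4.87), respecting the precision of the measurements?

6.086 − 2.233 = 3.853, limited to 3 d.p. → 4 s.f.; 75.03 + 4.87 = 79.90, limited to 2 d.p. → 4 s.f.
Carrying full precision, 3.853 ÷ 79.90 = 0.0482227784731…; keep min(4, 4) = 4 s.f.
Rounded to 4 significant figures: 0.04822.

0.04822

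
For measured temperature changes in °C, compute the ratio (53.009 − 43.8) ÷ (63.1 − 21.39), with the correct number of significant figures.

53.009 − 43.8 = 9.209, limited to 1 d.p. → 2 s.f.; 63.1 − 21.39 = 41.71, limited to 1 d.p. → 3 s.f.
Carrying full precision, 9.209 ÷ 41.71 = 0.220786382163…; keep min(2, 3) = 2 s.f.
Rounded to 2 significant figures: 0.22.

0.22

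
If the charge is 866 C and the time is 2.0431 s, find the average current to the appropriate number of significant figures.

average current = 866 C ÷ 2.0431 s = 423.865694288… A.
866 has 3 significant figures; 2.0431 has 5.
Division/multiplication keeps the fewest: 3 significant figures.
Rounded: 4.24 × 10^2 A.

4.24 × 10^2 A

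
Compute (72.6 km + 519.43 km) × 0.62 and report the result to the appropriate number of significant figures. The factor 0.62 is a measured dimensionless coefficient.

72.6 km + 519.43 km = 592.03 km; the sum is limited to 1 decimal place (4 s.f.).
Carrying full precision, 592.03 × 0.62 = 367.0586 km; 0.62 has 2 s.f., so the result keeps min(4, 2) = 2 s.f.
Rounded to 2 significant figures: 3.7 × 10^2 km.

3.7 × 10^2 km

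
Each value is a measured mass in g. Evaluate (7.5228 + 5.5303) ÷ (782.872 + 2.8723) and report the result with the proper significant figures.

7.5228 + 5.5303 = 13.0531, limited to 4 d.p. → 6 s.f.; 782.872 + 2.8723 = 785.7443, limited to 3 d.p. → 6 s.f.
Carrying full precision, 13.0531 ÷ 785.7443 = 0.0166124017699…; keep min(6, 6) = 6 s.f.
Rounded to 6 significant figures: 0.0166124.

0.0166124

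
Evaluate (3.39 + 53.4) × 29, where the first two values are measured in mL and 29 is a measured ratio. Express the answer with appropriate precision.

1.6 × 10^3 mL

3.39 mL + 53.4 mL = 56.79 mL; the sum is limited to 1 decimal place (3 s.f.).
Carrying full precision, 56.79 × 29 = 1646.91 mL; 29 has 2 s.f., so the result keeps min(3, 2) = 2 s.f.
Rounded to 2 significant figures: 1.6 × 10^3 mL.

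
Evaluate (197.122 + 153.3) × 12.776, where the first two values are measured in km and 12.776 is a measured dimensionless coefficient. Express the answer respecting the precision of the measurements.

197.122 km + 153.3 km = 350.422 km; the sum is limited to 1 decimal place (4 s.f.).
Carrying full precision, 350.422 × 12.776 = 4476.991472 km; 12.776 has 5 s.f., so the result keeps min(4, 5) = 4 s.f.
Rounded to 4 significant figures: 4477 km.

4477 km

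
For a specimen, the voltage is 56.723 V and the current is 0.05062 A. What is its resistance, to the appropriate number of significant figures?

resistance = 56.723 V ÷ 0.05062 A = 1120.56499407… Ω.
56.723 has 5 significant figures; 0.05062 has 4.
Division/multiplication keeps the fewest: 4 significant figures.
Rounded: 1121 Ω.

1121 Ω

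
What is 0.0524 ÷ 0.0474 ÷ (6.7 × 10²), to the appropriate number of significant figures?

0.0524 ÷ 0.0474 ÷ (6.7 × 10²) = 0.00164997795831…
Multiplication/division keeps the fewest significant figures: 0.0524 → 3 s.f., 0.0474 → 3 s.f., 6.7 × 10² → 2 s.f.; limit is 2.
Rounded to 2 significant figures: 0.0016.

0.0016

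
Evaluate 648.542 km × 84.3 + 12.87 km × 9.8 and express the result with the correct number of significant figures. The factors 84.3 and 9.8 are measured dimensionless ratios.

5.48 × 10^4 km

648.542 × 84.3 = 54672.0906 → 5.47 × 10^4 km (3 s.f., last digit at the 10^2 place).
12.87 × 9.8 = 126.126 → 1.3 × 10^2 km (2 s.f., last digit at the 10^1 place).
Sum: 54798.2166 km; keep the coarser place, 10^2.
Result: 5.48 × 10^4 km.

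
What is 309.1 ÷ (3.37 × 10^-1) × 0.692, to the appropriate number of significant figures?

635

309.1 ÷ (3.37 × 10^-1) × 0.692 = 634.709792285…
Multiplication/division keeps the fewest significant figures: 309.1 → 4 s.f., 3.37 × 10^-1 → 3 s.f., 0.692 → 3 s.f.; limit is 3.
Rounded to 3 significant figures: 635.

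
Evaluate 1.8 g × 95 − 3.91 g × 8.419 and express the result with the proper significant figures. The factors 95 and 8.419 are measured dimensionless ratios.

1.4 × 10² g

1.8 × 95 = 171 → 1.7 × 10² g (2 s.f., last digit at the 10^1 place).
3.91 × 8.419 = 32.91829 → 32.9 g (3 s.f., last digit at the 10^-1 place).
Difference: 138.08171 g; keep the coarser place, 10^1.
Result: 1.4 × 10² g.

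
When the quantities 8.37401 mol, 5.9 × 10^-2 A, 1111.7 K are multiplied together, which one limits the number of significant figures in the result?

8.37401 mol → 6 s.f.; 5.9 × 10^-2 A → 2 s.f.; 1111.7 K → 5 s.f.
The fewest is 2 significant figures, from 5.9 × 10^-2 A.

5.9 × 10^-2 A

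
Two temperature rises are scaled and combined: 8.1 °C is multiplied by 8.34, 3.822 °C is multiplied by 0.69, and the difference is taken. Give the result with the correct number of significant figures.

8.1 × 8.34 = 67.554 → 68 °C (2 s.f., last digit at the 10^0 place).
3.822 × 0.69 = 2.63718 → 2.6 °C (2 s.f., last digit at the 10^-1 place).
Difference: 64.91682 °C; keep the coarser place, 10^0.
Result: 65 °C.

65 °C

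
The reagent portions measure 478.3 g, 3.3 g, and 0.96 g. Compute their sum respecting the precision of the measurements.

478.3 g + 3.3 g + 0.96 g = 482.56 g.
Addition/subtraction keeps the fewest decimal places: 478.3 → 1 decimal place, 3.3 → 1 decimal place, 0.96 → 2 decimal places; limit is 1.
Rounded to 1 decimal place: 482.6 g.

482.6 g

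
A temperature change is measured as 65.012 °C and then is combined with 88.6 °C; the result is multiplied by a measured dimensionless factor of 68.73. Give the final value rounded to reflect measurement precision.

1.056 × 10⁴ °C

65.012 °C + 88.6 °C = 153.612 °C; the sum is limited to 1 decimal place (4 s.f.).
Carrying full precision, 153.612 × 68.73 = 10557.75276 °C; 68.73 has 4 s.f., so the result keeps min(4, 4) = 4 s.f.
Rounded to 4 significant figures: 1.056 × 10⁴ °C.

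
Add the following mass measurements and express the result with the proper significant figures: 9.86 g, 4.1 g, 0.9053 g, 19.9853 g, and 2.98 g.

9.86 g + 4.1 g + 0.9053 g + 19.9853 g + 2.98 g = 37.8306 g.
Addition/subtraction keeps the fewest decimal places: 9.86 → 2 decimal places, 4.1 → 1 decimal place, 0.9053 → 4 decimal places, 19.9853 → 4 decimal places, 2.98 → 2 decimal places; limit is 1.
Rounded to 1 decimal place: 37.8 g.

37.8 g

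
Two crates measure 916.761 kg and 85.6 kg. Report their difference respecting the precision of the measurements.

8.312 × 10^2 kg

916.761 kg − 85.6 kg = 831.161 kg.
Addition/subtraction keeps the fewest decimal places: 916.761 → 3 decimal places, 85.6 → 1 decimal place; limit is 1.
Rounded to 1 decimal place: 8.312 × 10^2 kg.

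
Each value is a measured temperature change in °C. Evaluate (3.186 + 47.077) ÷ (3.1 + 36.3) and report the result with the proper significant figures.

3.186 + 47.077 = 50.263, limited to 3 d.p. → 5 s.f.; 3.1 + 36.3 = 39.4, limited to 1 d.p. → 3 s.f.
Carrying full precision, 50.263 ÷ 39.4 = 1.2757106599…; keep min(5, 3) = 3 s.f.
Rounded to 3 significant figures: 1.28.

1.28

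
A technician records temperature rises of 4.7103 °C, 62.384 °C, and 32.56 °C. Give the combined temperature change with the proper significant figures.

99.65 °C

4.7103 °C + 62.384 °C + 32.56 °C = 99.6543 °C.
Addition/subtraction keeps the fewest decimal places: 4.7103 → 4 decimal places, 62.384 → 3 decimal places, 32.56 → 2 decimal places; limit is 2.
Rounded to 2 decimal places: 99.65 °C.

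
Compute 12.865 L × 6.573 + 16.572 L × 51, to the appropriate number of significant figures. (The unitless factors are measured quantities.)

12.865 × 6.573 = 84.561645 → 84.56 L (4 s.f., last digit at the 10^-2 place).
16.572 × 51 = 845.172 → 8.5 × 10^2 L (2 s.f., last digit at the 10^1 place).
Sum: 929.733645 L; keep the coarser place, 10^1.
Result: 9.3 × 10^2 L.

9.3 × 10^2 L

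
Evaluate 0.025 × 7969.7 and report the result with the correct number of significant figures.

2.0 × 10²

0.025 × 7969.7 = 199.2425
Multiplication/division keeps the fewest significant figures: 0.025 → 2 s.f., 7969.7 → 5 s.f.; limit is 2.
Rounded to 2 significant figures: 2.0 × 10².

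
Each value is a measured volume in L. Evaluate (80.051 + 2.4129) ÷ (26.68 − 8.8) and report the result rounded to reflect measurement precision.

4.61

80.051 + 2.4129 = 82.4639, limited to 3 d.p. → 5 s.f.; 26.68 − 8.8 = 17.88, limited to 1 d.p. → 3 s.f.
Carrying full precision, 82.4639 ÷ 17.88 = 4.61207494407…; keep min(5, 3) = 3 s.f.
Rounded to 3 significant figures: 4.61.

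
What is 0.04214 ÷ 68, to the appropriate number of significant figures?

6.2 × 10⁻⁴

0.04214 ÷ 68 = 0.000619705882353…
Multiplication/division keeps the fewest significant figures: 0.04214 → 4 s.f., 68 → 2 s.f.; limit is 2.
Rounded to 2 significant figures: 6.2 × 10⁻⁴.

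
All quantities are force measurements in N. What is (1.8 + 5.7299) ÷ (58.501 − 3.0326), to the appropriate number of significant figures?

1.8 + 5.7299 = 7.5299, limited to 1 d.p. → 2 s.f.; 58.501 − 3.0326 = 55.4684, limited to 3 d.p. → 5 s.f.
Carrying full precision, 7.5299 ÷ 55.4684 = 0.13575116643…; keep min(2, 5) = 2 s.f.
Rounded to 2 significant figures: 0.14.

0.14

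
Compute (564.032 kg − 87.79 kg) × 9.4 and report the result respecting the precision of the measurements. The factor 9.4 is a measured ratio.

4.5 × 10^3 kg

564.032 kg − 87.79 kg = 476.242 kg; the difference is limited to 2 decimal places (5 s.f.).
Carrying full precision, 476.242 × 9.4 = 4476.6748 kg; 9.4 has 2 s.f., so the result keeps min(5, 2) = 2 s.f.
Rounded to 2 significant figures: 4.5 × 10^3 kg.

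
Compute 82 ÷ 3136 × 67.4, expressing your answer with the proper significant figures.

1.8

82 ÷ 3136 × 67.4 = 1.76237244898…
Multiplication/division keeps the fewest significant figures: 82 → 2 s.f., 3136 → 4 s.f., 67.4 → 3 s.f.; limit is 2.
Rounded to 2 significant figures: 1.8.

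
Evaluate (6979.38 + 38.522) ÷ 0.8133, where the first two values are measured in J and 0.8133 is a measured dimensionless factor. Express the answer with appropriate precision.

6979.38 J + 38.522 J = 7017.902 J; the sum is limited to 2 decimal places (6 s.f.).
Carrying full precision, 7017.902 ÷ 0.8133 = 8628.92167712… J; 0.8133 has 4 s.f., so the result keeps min(6, 4) = 4 s.f.
Rounded to 4 significant figures: 8629 J.

8629 J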